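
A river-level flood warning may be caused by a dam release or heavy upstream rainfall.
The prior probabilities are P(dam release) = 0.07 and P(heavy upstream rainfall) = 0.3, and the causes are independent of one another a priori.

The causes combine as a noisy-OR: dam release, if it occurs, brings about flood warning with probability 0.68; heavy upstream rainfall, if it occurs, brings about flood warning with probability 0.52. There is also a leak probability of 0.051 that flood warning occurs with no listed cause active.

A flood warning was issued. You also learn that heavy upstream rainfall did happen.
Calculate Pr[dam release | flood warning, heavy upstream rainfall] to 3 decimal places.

Pr[dam release | flood warning, heavy upstream rainfall] ≈ 0.106

Under noisy-OR, P(flood warning | causes) = 1 − (1−0.051)·∏(1−qᵢ) over the active causes.
By total probability over both values of dam release:
  P(flood warning | heavy upstream rainfall) = 0.54448*0.93 + 0.854234*0.07
        = 0.506366 + 0.059796 = 0.566162
The terms with dam release present sum to 0.059796, so
  P(dam release | flood warning, heavy upstream rainfall) = 0.059796 / 0.566162 ≈ 0.106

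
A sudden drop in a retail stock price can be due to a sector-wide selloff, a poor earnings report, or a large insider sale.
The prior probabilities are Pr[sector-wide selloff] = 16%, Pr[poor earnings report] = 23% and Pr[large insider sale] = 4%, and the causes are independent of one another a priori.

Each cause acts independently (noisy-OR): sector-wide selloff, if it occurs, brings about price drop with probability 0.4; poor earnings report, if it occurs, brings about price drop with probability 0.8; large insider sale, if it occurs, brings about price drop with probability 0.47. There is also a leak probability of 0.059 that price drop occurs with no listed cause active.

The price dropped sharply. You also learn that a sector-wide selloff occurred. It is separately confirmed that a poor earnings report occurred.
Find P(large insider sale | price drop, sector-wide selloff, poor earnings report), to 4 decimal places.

Under noisy-OR, P(price drop | causes) = 1 − (1−0.059)·∏(1−qᵢ) over the active causes.
P(price drop | sector-wide selloff, poor earnings report) = 0.88708*0.96 + 0.940152*0.04 = 0.851597 + 0.037606 = 0.889203
Restricting to configurations with large insider sale present: 0.940152*0.04 = 0.037606.
Hence the posterior is 0.037606/0.889203 ≈ 0.0423.

P(large insider sale | price drop, sector-wide selloff, poor earnings report) ≈ 0.0423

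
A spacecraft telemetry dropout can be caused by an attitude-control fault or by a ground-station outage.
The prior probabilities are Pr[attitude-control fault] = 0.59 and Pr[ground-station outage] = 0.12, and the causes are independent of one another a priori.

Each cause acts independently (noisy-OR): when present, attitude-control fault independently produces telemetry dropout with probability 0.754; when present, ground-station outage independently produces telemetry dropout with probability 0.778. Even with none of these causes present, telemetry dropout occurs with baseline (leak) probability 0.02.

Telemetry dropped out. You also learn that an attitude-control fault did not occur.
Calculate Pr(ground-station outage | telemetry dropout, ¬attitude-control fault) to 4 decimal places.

Under noisy-OR, P(telemetry dropout | causes) = 1 − (1−0.02)·∏(1−qᵢ) over the active causes.
P(telemetry dropout | ¬attitude-control fault) = 0.02·0.88 + 0.78244·0.12 = 0.017600 + 0.093893 = 0.111493
Restricting to configurations with ground-station outage present: 0.78244·0.12 = 0.093893.
P(ground-station outage | telemetry dropout, ¬attitude-control fault) = 0.093893 / 0.111493 ≈ 0.8421

Pr(ground-station outage | telemetry dropout, ¬attitude-control fault) ≈ 0.8421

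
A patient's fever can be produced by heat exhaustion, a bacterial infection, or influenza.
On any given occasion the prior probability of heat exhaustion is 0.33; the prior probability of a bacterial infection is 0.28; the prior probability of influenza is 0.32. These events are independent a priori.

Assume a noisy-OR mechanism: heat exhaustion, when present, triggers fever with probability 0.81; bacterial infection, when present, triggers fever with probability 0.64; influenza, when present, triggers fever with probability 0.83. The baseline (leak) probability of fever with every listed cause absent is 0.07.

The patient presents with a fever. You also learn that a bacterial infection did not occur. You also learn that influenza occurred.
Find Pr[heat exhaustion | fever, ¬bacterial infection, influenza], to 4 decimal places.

Under noisy-OR, P(fever | causes) = 1 − (1−0.07)·∏(1−qᵢ) over the active causes.
Enumerate both values of heat exhaustion and weight by the priors:
  P(fever | ¬bacterial infection, influenza) = 0.8419×0.67 + 0.969961×0.33
        = 0.564073 + 0.320087 = 0.884160
Keeping only the heat exhaustion-present terms gives 0.320087, so
  P(heat exhaustion | fever, ¬bacterial infection, influenza) = 0.320087 / 0.884160 ≈ 0.3620

Pr[heat exhaustion | fever, ¬bacterial infection, influenza] ≈ 0.3620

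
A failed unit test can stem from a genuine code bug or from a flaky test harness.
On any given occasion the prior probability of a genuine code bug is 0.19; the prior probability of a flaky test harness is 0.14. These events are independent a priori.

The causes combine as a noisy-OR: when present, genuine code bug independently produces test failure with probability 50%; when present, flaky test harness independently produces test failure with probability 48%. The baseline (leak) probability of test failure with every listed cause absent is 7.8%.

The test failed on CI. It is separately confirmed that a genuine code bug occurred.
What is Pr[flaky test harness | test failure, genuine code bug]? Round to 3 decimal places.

Under noisy-OR, P(test failure | causes) = 1 − (1−0.078)·∏(1−qᵢ) over the active causes.
P(test failure | genuine code bug) = 0.539·0.86 + 0.76028·0.14 = 0.463540 + 0.106439 = 0.569979
Of this, 0.106439 comes from 0.76028·0.14 (the flaky test harness=true cases).
P(flaky test harness | test failure, genuine code bug) = 0.106439 / 0.569979 ≈ 0.187

Pr[flaky test harness | test failure, genuine code bug] ≈ 0.187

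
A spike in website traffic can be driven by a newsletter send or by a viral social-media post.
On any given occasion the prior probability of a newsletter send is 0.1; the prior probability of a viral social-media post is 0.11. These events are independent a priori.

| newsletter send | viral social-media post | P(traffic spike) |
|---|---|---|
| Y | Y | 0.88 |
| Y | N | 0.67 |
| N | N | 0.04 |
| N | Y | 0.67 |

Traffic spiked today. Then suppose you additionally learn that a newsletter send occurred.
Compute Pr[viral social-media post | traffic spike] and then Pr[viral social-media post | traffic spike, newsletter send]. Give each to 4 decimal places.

Pr[viral social-media post | traffic spike] ≈ 0.4533; Pr[viral social-media post | traffic spike, newsletter send] ≈ 0.1397

By total probability over the 4 (newsletter send, viral social-media post) configurations:
  P(traffic spike) = 0.04*0.9*0.89 + 0.67*0.9*0.11 + 0.67*0.1*0.89 + 0.88*0.1*0.11
        = 0.032040 + 0.066330 + 0.059630 + 0.009680 = 0.167680
The terms with viral social-media post present sum to 0.076010, so
  P(viral social-media post | traffic spike) = 0.076010 / 0.167680 ≈ 0.4533

With the extra evidence:
By total probability over both values of viral social-media post:
  P(traffic spike | newsletter send) = 0.67·0.89 + 0.88·0.11
        = 0.596300 + 0.096800 = 0.693100
The terms with viral social-media post present sum to 0.096800, so
  P(viral social-media post | traffic spike, newsletter send) = 0.096800 / 0.693100 ≈ 0.1397
This is intercausal reasoning (explaining away): once newsletter send accounts for the traffic spike, viral social-media post becomes less likely.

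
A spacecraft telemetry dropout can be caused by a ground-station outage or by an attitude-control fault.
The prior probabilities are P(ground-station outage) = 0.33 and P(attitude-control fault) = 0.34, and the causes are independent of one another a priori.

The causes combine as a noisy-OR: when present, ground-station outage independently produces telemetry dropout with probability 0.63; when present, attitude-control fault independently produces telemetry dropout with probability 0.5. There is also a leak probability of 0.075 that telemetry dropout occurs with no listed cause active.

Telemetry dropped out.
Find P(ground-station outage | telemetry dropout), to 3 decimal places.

P(ground-station outage | telemetry dropout) ≈ 0.603

Under noisy-OR, P(telemetry dropout | causes) = 1 − (1−0.075)·∏(1−qᵢ) over the active causes.
Numerator (weight on configurations with ground-station outage): 0.143258 + 0.093000 = 0.236258
Normalizer over all consistent configurations: 0.075·0.67·0.66 + 0.5375·0.67·0.34 + 0.65775·0.33·0.66 + 0.828875·0.33·0.34 = 0.391866
P(ground-station outage | telemetry dropout) = 0.236258/0.391866 ≈ 0.603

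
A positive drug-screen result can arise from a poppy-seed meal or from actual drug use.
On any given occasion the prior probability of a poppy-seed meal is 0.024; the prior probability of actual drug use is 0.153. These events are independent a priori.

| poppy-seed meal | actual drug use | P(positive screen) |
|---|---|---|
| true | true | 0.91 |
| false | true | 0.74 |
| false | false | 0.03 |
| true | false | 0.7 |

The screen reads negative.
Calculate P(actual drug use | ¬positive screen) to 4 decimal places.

P(actual drug use | ¬positive screen) ≈ 0.0462

P(¬positive screen) = 0.97*0.976*0.847 + 0.26*0.976*0.153 + 0.3*0.024*0.847 + 0.09*0.024*0.153 = 0.801872 + 0.038825 + 0.006098 + 0.000330 = 0.847125
Restricting to configurations with actual drug use present: 0.038825 + 0.000330 = 0.039155.
P(actual drug use | ¬positive screen) = 0.039155 / 0.847125 ≈ 0.0462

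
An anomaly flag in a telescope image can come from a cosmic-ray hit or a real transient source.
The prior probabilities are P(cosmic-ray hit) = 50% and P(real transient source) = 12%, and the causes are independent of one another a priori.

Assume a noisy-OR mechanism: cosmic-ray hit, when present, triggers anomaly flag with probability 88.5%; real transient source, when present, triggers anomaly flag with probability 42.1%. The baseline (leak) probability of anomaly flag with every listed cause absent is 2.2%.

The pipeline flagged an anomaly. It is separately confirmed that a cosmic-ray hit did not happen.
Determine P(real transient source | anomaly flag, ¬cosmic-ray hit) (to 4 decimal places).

Under noisy-OR, P(anomaly flag | causes) = 1 − (1−0.022)·∏(1−qᵢ) over the active causes.
Weight on real transient source=true, given the evidence: 0.433738*0.12 = 0.052049
Normalizer over all consistent configurations: 0.022*0.88 + 0.433738*0.12 = 0.071409
P(real transient source | anomaly flag, ¬cosmic-ray hit) = 0.052049/0.071409 ≈ 0.7289

P(real transient source | anomaly flag, ¬cosmic-ray hit) ≈ 0.7289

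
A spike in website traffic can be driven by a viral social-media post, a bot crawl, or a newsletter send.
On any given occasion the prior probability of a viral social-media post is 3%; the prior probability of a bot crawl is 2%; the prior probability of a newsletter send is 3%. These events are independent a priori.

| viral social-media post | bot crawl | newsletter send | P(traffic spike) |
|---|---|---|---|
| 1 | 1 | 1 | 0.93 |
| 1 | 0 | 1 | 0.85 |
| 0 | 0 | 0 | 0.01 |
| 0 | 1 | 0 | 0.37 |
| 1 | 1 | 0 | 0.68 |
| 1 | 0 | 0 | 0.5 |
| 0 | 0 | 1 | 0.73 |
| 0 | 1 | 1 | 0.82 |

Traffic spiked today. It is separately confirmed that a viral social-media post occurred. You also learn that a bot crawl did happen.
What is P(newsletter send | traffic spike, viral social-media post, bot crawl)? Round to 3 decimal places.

P(newsletter send | traffic spike, viral social-media post, bot crawl) ≈ 0.041

Weight on newsletter send=true, given the evidence: 0.93×0.03 = 0.027900
Denominator P(traffic spike | viral social-media post, bot crawl): 0.68×0.97 + 0.93×0.03 = 0.687500
P(newsletter send | traffic spike, viral social-media post, bot crawl) = 0.027900/0.687500 ≈ 0.041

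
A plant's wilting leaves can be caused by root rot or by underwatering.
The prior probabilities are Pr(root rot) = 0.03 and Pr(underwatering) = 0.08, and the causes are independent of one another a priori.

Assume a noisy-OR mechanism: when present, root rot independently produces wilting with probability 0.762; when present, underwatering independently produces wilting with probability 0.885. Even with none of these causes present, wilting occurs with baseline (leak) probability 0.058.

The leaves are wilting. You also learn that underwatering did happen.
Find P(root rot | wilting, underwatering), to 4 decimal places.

P(root rot | wilting, underwatering) ≈ 0.0327

Under noisy-OR, P(wilting | causes) = 1 − (1−0.058)·∏(1−qᵢ) over the active causes.
P(wilting | underwatering) = 0.89167×0.97 + 0.974217×0.03 = 0.864920 + 0.029227 = 0.894147
The root rot-present share is 0.974217×0.03 = 0.029227.
P(root rot | wilting, underwatering) = 0.029227 / 0.894147 ≈ 0.0327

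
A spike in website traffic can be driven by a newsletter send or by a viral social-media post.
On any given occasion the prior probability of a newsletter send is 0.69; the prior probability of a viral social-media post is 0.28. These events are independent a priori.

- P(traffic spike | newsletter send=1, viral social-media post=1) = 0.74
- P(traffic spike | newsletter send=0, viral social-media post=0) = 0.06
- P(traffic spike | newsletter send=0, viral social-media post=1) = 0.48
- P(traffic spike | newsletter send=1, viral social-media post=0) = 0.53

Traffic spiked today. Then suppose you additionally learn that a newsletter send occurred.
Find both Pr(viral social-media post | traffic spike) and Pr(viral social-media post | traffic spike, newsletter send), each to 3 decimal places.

Pr(viral social-media post | traffic spike) ≈ 0.400; Pr(viral social-media post | traffic spike, newsletter send) ≈ 0.352

P(traffic spike) = 0.06×0.31×0.72 + 0.48×0.31×0.28 + 0.53×0.69×0.72 + 0.74×0.69×0.28 = 0.013392 + 0.041664 + 0.263304 + 0.142968 = 0.461328
Restricting to configurations with viral social-media post present: 0.041664 + 0.142968 = 0.184632.
So P(viral social-media post | traffic spike) = 0.184632/0.461328 ≈ 0.400.

Now condition on the additional information:
Weight on viral social-media post=true, given the evidence: 0.74*0.28 = 0.207200
The normalizing constant is 0.53*0.72 + 0.74*0.28 = 0.588800
P(viral social-media post | traffic spike, newsletter send) = 0.207200/0.588800 ≈ 0.352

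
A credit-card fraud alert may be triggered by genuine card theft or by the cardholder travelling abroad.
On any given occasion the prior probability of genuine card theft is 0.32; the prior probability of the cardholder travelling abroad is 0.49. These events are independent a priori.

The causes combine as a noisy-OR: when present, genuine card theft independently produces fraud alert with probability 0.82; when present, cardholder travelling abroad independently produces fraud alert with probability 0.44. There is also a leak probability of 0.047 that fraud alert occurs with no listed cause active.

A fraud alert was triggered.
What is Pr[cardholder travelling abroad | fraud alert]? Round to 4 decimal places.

Under noisy-OR, P(fraud alert | causes) = 1 − (1−0.047)·∏(1−qᵢ) over the active causes.
Numerator (weight on configurations with cardholder travelling abroad): 0.155378 + 0.141737 = 0.297115
Denominator P(fraud alert): 0.047*0.68*0.51 + 0.46632*0.68*0.49 + 0.82846*0.32*0.51 + 0.903938*0.32*0.49 = 0.448620
P(cardholder travelling abroad | fraud alert) = 0.297115/0.448620 ≈ 0.6623

Pr[cardholder travelling abroad | fraud alert] ≈ 0.6623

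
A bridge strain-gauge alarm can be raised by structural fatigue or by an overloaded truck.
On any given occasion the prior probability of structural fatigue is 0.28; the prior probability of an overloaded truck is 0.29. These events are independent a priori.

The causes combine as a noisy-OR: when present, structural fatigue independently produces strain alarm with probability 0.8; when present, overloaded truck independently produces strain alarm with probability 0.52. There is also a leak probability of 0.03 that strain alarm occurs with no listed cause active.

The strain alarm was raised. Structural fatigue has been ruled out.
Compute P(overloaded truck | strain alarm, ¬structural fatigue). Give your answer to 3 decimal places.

Under noisy-OR, P(strain alarm | causes) = 1 − (1−0.03)·∏(1−qᵢ) over the active causes.
Weight on overloaded truck=true, given the evidence: 0.5344·0.29 = 0.154976
Denominator P(strain alarm | ¬structural fatigue): 0.03·0.71 + 0.5344·0.29 = 0.176276
P(overloaded truck | strain alarm, ¬structural fatigue) = 0.154976/0.176276 ≈ 0.879

P(overloaded truck | strain alarm, ¬structural fatigue) ≈ 0.879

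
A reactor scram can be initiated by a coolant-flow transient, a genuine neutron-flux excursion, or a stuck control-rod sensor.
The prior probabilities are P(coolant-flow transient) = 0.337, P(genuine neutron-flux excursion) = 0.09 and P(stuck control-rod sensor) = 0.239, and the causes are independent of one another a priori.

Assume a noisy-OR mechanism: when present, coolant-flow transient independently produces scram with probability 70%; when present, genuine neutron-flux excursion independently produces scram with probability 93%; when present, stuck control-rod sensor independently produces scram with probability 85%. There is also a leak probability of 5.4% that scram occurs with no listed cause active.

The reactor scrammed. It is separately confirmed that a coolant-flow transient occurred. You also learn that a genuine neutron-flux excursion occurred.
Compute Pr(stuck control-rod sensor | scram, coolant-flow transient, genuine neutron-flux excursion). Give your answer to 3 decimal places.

Pr(stuck control-rod sensor | scram, coolant-flow transient, genuine neutron-flux excursion) ≈ 0.242

Under noisy-OR, P(scram | causes) = 1 − (1−0.054)·∏(1−qᵢ) over the active causes.
Enumerate both values of stuck control-rod sensor and weight by the priors:
  P(scram | coolant-flow transient, genuine neutron-flux excursion) = 0.980134×0.761 + 0.99702×0.239
        = 0.745882 + 0.238288 = 0.984170
Keeping only the stuck control-rod sensor-present terms gives 0.238288, so
  P(stuck control-rod sensor | scram, coolant-flow transient, genuine neutron-flux excursion) = 0.238288 / 0.984170 ≈ 0.242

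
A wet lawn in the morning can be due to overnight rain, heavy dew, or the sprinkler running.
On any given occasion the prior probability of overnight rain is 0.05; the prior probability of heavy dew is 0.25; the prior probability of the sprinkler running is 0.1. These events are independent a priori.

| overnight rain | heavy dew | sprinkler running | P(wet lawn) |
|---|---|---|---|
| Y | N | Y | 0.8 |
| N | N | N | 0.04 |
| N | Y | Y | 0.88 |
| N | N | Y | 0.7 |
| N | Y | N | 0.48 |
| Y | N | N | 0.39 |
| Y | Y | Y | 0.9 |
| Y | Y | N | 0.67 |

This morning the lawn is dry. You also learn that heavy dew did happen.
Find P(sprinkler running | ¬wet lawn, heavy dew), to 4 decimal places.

P(sprinkler running | ¬wet lawn, heavy dew) ≈ 0.0252

Numerator (weight on configurations with sprinkler running): 0.011400 + 0.000500 = 0.011900
The normalizing constant is 0.52·0.95·0.9 + 0.12·0.95·0.1 + 0.33·0.05·0.9 + 0.1·0.05·0.1 = 0.471350
P(sprinkler running | ¬wet lawn, heavy dew) = 0.011900/0.471350 ≈ 0.0252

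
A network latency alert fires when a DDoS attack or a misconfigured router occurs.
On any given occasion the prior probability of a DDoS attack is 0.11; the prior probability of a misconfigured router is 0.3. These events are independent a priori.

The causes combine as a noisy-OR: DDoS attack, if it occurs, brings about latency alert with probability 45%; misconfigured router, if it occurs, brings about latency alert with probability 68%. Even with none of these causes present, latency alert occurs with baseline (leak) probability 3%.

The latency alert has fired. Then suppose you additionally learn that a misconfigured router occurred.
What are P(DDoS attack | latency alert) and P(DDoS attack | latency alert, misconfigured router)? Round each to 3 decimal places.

P(DDoS attack | latency alert) ≈ 0.238; P(DDoS attack | latency alert, misconfigured router) ≈ 0.129

Under noisy-OR, P(latency alert | causes) = 1 − (1−0.03)·∏(1−qᵢ) over the active causes.
Enumerate the 4 (DDoS attack, misconfigured router) configurations and weight by the priors:
  P(latency alert) = 0.03*0.89*0.7 + 0.6896*0.89*0.3 + 0.4665*0.11*0.7 + 0.82928*0.11*0.3
        = 0.018690 + 0.184123 + 0.035921 + 0.027366 = 0.266100
Configurations with DDoS attack contribute 0.063287, so
  P(DDoS attack | latency alert) = 0.063287 / 0.266100 ≈ 0.238

Now condition on the additional information:
Weight on DDoS attack=true, given the evidence: 0.82928·0.11 = 0.091221
The normalizing constant is 0.6896·0.89 + 0.82928·0.11 = 0.704965
Posterior = 0.091221 / 0.704965 ≈ 0.129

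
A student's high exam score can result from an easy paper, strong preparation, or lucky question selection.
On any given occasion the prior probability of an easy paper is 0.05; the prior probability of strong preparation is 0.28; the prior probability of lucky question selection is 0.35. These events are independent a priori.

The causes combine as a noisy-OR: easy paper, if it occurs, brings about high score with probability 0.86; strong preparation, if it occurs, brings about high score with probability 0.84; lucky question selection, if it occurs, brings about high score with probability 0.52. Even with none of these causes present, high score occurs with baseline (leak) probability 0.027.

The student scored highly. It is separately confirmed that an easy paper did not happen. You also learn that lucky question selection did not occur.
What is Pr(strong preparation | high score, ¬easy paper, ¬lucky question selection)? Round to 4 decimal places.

Under noisy-OR, P(high score | causes) = 1 − (1−0.027)·∏(1−qᵢ) over the active causes.
P(high score | ¬easy paper, ¬lucky question selection) = 0.027×0.72 + 0.84432×0.28 = 0.019440 + 0.236410 = 0.255850
Of this, 0.236410 comes from 0.84432×0.28 (the strong preparation=true cases).
So P(strong preparation | high score, ¬easy paper, ¬lucky question selection) = 0.236410/0.255850 ≈ 0.9240.

Pr(strong preparation | high score, ¬easy paper, ¬lucky question selection) ≈ 0.9240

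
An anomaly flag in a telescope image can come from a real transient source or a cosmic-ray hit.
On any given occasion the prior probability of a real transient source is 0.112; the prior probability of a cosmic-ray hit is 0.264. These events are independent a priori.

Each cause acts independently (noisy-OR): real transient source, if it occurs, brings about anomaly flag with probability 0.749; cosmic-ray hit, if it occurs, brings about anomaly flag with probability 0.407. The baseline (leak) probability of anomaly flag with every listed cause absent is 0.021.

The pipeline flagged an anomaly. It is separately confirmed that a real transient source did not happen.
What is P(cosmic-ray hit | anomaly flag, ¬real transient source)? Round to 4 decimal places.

Under noisy-OR, P(anomaly flag | causes) = 1 − (1−0.021)·∏(1−qᵢ) over the active causes.
P(anomaly flag | ¬real transient source) = 0.021×0.736 + 0.419453×0.264 = 0.015456 + 0.110736 = 0.126192
The cosmic-ray hit-present share is 0.419453×0.264 = 0.110736.
So P(cosmic-ray hit | anomaly flag, ¬real transient source) = 0.110736/0.126192 ≈ 0.8775.

P(cosmic-ray hit | anomaly flag, ¬real transient source) ≈ 0.8775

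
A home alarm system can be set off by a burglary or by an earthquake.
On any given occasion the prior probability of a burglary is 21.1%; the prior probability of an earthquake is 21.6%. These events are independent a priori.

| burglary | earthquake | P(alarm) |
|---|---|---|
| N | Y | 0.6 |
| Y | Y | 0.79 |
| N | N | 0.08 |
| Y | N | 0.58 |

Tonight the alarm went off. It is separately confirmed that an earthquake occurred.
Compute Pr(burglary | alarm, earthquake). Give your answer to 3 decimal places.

Sum P(alarm|·) weighted by the priors over both values of burglary:
  P(alarm | earthquake) = 0.6×0.789 + 0.79×0.211
        = 0.473400 + 0.166690 = 0.640090
The terms with burglary present sum to 0.166690, so
  P(burglary | alarm, earthquake) = 0.166690 / 0.640090 ≈ 0.260

Pr(burglary | alarm, earthquake) ≈ 0.260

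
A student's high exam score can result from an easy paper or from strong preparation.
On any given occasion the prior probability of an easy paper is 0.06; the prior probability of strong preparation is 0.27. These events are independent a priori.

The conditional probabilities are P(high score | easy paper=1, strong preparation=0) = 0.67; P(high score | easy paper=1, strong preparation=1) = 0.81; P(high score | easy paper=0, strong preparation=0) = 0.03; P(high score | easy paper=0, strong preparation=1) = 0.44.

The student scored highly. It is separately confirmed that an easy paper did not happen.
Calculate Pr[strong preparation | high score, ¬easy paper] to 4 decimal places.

P(high score | ¬easy paper) = 0.03*0.73 + 0.44*0.27 = 0.021900 + 0.118800 = 0.140700
Restricting to configurations with strong preparation present: 0.44*0.27 = 0.118800.
So P(strong preparation | high score, ¬easy paper) = 0.118800/0.140700 ≈ 0.8443.

Pr[strong preparation | high score, ¬easy paper] ≈ 0.8443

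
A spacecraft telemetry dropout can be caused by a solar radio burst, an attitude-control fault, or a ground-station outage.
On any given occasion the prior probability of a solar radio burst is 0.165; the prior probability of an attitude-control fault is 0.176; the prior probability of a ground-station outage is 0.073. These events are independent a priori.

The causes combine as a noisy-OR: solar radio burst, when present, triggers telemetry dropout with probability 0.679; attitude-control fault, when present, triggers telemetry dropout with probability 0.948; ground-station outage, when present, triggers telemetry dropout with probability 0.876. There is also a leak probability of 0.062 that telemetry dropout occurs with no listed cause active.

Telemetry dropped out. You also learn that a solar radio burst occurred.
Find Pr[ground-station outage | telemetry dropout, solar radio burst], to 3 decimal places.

Under noisy-OR, P(telemetry dropout | causes) = 1 − (1−0.062)·∏(1−qᵢ) over the active causes.
Enumerate the 4 (attitude-control fault, ground-station outage) configurations and weight by the priors:
  P(telemetry dropout | solar radio burst) = 0.698902·0.824·0.927 + 0.962664·0.824·0.073 + 0.984343·0.176·0.927 + 0.998059·0.176·0.073
        = 0.533855 + 0.057906 + 0.160598 + 0.012823 = 0.765182
The terms with ground-station outage present sum to 0.070729, so
  P(ground-station outage | telemetry dropout, solar radio burst) = 0.070729 / 0.765182 ≈ 0.092

Pr[ground-station outage | telemetry dropout, solar radio burst] ≈ 0.092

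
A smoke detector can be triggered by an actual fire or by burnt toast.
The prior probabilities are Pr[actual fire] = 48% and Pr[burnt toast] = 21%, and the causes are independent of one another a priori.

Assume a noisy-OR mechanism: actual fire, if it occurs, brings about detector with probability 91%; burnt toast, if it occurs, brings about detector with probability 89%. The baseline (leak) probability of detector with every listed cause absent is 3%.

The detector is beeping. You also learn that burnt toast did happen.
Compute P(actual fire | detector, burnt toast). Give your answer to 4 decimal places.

P(actual fire | detector, burnt toast) ≈ 0.5058

Under noisy-OR, P(detector | causes) = 1 − (1−0.03)·∏(1−qᵢ) over the active causes.
For the numerator, keep only actual fire=true terms: 0.990397·0.48 = 0.475391
Denominator P(detector | burnt toast): 0.8933·0.52 + 0.990397·0.48 = 0.939907
P(actual fire | detector, burnt toast) = 0.475391/0.939907 ≈ 0.5058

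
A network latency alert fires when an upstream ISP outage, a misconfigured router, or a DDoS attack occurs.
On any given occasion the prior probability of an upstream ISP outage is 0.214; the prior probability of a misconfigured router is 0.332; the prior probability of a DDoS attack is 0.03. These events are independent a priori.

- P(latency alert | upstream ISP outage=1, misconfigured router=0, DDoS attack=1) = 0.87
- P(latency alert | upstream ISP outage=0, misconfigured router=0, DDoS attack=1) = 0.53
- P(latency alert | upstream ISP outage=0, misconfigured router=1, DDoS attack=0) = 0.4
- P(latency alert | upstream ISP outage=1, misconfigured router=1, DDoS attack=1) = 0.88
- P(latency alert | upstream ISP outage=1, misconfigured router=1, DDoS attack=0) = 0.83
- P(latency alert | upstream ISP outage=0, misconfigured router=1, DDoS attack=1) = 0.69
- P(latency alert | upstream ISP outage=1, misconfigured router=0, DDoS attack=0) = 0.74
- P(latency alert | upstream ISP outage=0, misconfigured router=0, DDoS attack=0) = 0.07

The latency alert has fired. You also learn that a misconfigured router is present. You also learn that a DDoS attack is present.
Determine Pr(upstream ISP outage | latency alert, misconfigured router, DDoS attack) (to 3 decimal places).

Weight on upstream ISP outage=true, given the evidence: 0.88×0.214 = 0.188320
Denominator P(latency alert | misconfigured router, DDoS attack): 0.69×0.786 + 0.88×0.214 = 0.730660
P(upstream ISP outage | latency alert, misconfigured router, DDoS attack) = 0.188320/0.730660 ≈ 0.258

Pr(upstream ISP outage | latency alert, misconfigured router, DDoS attack) ≈ 0.258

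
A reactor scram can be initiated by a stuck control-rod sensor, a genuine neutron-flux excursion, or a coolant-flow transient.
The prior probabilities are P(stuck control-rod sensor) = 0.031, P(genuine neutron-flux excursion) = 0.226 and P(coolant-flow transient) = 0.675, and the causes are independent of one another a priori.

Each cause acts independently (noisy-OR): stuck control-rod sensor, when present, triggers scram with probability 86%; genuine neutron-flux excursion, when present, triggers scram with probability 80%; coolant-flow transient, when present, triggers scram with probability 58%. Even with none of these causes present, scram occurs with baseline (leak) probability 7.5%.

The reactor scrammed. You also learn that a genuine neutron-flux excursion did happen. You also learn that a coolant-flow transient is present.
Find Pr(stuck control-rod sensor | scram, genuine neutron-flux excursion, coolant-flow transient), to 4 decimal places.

Under noisy-OR, P(scram | causes) = 1 − (1−0.075)·∏(1−qᵢ) over the active causes.
Enumerate both values of stuck control-rod sensor and weight by the priors:
  P(scram | genuine neutron-flux excursion, coolant-flow transient) = 0.9223×0.969 + 0.989122×0.031
        = 0.893709 + 0.030663 = 0.924372
Keeping only the stuck control-rod sensor-present terms gives 0.030663, so
  P(stuck control-rod sensor | scram, genuine neutron-flux excursion, coolant-flow transient) = 0.030663 / 0.924372 ≈ 0.0332

Pr(stuck control-rod sensor | scram, genuine neutron-flux excursion, coolant-flow transient) ≈ 0.0332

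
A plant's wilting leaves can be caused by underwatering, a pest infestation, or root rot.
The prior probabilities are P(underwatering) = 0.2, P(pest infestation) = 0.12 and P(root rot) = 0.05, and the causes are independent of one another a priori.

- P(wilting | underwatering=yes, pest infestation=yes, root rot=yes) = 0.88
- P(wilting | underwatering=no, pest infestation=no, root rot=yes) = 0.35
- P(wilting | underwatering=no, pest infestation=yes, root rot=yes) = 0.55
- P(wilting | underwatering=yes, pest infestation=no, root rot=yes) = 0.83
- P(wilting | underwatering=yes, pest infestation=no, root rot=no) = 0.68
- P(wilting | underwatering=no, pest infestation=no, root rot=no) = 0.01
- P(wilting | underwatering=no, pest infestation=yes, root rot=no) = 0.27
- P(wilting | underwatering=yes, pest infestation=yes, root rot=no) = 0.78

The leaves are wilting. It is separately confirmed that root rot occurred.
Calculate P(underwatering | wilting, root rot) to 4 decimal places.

P(underwatering | wilting, root rot) ≈ 0.3585

Numerator (weight on configurations with underwatering): 0.146080 + 0.021120 = 0.167200
Normalizer over all consistent configurations: 0.35·0.8·0.88 + 0.55·0.8·0.12 + 0.83·0.2·0.88 + 0.88·0.2·0.12 = 0.466400
P(underwatering | wilting, root rot) = 0.167200/0.466400 ≈ 0.3585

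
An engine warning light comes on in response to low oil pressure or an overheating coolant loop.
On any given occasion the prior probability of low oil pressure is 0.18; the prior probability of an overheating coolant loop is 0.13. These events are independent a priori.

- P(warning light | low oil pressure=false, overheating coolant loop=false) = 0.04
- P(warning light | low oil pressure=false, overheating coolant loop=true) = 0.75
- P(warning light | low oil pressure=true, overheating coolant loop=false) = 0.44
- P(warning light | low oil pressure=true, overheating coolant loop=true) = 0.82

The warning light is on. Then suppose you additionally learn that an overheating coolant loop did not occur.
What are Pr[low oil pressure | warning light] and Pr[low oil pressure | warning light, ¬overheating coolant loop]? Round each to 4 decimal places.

For the numerator, keep only low oil pressure=true terms: 0.068904 + 0.019188 = 0.088092
Normalizer over all consistent configurations: 0.04·0.82·0.87 + 0.75·0.82·0.13 + 0.44·0.18·0.87 + 0.82·0.18·0.13 = 0.196578
P(low oil pressure | warning light) = 0.088092/0.196578 ≈ 0.4481

With the extra evidence:
For the numerator, keep only low oil pressure=true terms: 0.44·0.18 = 0.079200
Denominator P(warning light | ¬overheating coolant loop): 0.04·0.82 + 0.44·0.18 = 0.112000
Posterior = 0.079200 / 0.112000 ≈ 0.7071
Ruling out overheating coolant loop raises the posterior on low oil pressure — the flip side of explaining away.

Pr[low oil pressure | warning light] ≈ 0.4481; Pr[low oil pressure | warning light, ¬overheating coolant loop] ≈ 0.7071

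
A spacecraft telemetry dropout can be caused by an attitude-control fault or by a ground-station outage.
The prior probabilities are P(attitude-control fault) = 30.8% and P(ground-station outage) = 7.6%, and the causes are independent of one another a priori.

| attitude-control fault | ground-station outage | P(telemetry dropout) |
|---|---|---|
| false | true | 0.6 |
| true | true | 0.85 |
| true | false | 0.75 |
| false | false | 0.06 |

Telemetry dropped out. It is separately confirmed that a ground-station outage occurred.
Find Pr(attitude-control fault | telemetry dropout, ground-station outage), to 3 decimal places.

P(telemetry dropout | ground-station outage) = 0.6·0.692 + 0.85·0.308 = 0.415200 + 0.261800 = 0.677000
The attitude-control fault-present share is 0.85·0.308 = 0.261800.
So P(attitude-control fault | telemetry dropout, ground-station outage) = 0.261800/0.677000 ≈ 0.387.

Pr(attitude-control fault | telemetry dropout, ground-station outage) ≈ 0.387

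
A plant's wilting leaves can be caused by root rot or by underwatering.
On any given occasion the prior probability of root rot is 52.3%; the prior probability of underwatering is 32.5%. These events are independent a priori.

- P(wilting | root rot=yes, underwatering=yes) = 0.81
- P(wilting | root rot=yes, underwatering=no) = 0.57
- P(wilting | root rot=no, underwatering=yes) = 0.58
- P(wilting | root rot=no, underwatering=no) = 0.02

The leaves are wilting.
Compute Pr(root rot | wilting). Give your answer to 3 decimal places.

For the numerator, keep only root rot=true terms: 0.201224 + 0.137680 = 0.338904
The normalizing constant is 0.02*0.477*0.675 + 0.58*0.477*0.325 + 0.57*0.523*0.675 + 0.81*0.523*0.325 = 0.435257
P(root rot | wilting) = 0.338904/0.435257 ≈ 0.779

Pr(root rot | wilting) ≈ 0.779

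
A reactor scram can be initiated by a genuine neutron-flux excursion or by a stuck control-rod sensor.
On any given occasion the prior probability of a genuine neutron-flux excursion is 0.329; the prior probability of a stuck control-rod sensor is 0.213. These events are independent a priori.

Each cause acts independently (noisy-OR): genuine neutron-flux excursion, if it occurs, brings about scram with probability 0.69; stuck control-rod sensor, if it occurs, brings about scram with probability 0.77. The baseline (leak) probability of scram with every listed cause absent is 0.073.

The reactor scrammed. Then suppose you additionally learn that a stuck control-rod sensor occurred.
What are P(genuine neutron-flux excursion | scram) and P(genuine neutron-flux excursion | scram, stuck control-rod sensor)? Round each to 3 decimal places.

P(genuine neutron-flux excursion | scram) ≈ 0.623; P(genuine neutron-flux excursion | scram, stuck control-rod sensor) ≈ 0.368

Under noisy-OR, P(scram | causes) = 1 − (1−0.073)·∏(1−qᵢ) over the active causes.
P(scram) = 0.073*0.671*0.787 + 0.78679*0.671*0.213 + 0.71263*0.329*0.787 + 0.933905*0.329*0.213 = 0.038550 + 0.112450 + 0.184516 + 0.065445 = 0.400961
Of this, 0.249961 comes from 0.184516 + 0.065445 (the genuine neutron-flux excursion=true cases).
Hence the posterior is 0.249961/0.400961 ≈ 0.623.

Now condition on the additional information:
Enumerate both values of genuine neutron-flux excursion and weight by the priors:
  P(scram | stuck control-rod sensor) = 0.78679*0.671 + 0.933905*0.329
        = 0.527936 + 0.307255 = 0.835191
Keeping only the genuine neutron-flux excursion-present terms gives 0.307255, so
  P(genuine neutron-flux excursion | scram, stuck control-rod sensor) = 0.307255 / 0.835191 ≈ 0.368
This is intercausal reasoning (explaining away): once stuck control-rod sensor accounts for the scram, genuine neutron-flux excursion becomes less likely.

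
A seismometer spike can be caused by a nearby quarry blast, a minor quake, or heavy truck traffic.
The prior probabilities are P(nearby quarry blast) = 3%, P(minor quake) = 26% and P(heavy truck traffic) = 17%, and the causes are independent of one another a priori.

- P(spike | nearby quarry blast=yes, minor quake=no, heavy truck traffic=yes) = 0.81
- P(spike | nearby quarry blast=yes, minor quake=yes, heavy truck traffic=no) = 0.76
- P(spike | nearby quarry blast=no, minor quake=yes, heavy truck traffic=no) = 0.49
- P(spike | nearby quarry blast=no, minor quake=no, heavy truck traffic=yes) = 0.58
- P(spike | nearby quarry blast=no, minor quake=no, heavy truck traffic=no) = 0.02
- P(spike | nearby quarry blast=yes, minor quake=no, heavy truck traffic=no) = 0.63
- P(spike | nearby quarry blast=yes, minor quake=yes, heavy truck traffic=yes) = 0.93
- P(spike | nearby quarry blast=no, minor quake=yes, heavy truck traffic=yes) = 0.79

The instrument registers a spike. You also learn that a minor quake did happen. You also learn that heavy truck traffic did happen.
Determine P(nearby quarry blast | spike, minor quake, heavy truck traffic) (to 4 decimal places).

Sum P(spike|·) weighted by the priors over both values of nearby quarry blast:
  P(spike | minor quake, heavy truck traffic) = 0.79·0.97 + 0.93·0.03
        = 0.766300 + 0.027900 = 0.794200
Keeping only the nearby quarry blast-present terms gives 0.027900, so
  P(nearby quarry blast | spike, minor quake, heavy truck traffic) = 0.027900 / 0.794200 ≈ 0.0351

P(nearby quarry blast | spike, minor quake, heavy truck traffic) ≈ 0.0351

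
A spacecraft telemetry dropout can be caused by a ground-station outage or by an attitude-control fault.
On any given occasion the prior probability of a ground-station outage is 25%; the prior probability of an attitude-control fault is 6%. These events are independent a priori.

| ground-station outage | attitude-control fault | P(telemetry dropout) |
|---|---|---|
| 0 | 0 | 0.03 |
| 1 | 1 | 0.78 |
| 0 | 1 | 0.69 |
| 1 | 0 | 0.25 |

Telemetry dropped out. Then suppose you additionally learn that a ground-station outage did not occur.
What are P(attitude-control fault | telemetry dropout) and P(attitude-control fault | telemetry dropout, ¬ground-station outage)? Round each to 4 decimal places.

P(attitude-control fault | telemetry dropout) ≈ 0.3486; P(attitude-control fault | telemetry dropout, ¬ground-station outage) ≈ 0.5948

P(telemetry dropout) = 0.03·0.75·0.94 + 0.69·0.75·0.06 + 0.25·0.25·0.94 + 0.78·0.25·0.06 = 0.021150 + 0.031050 + 0.058750 + 0.011700 = 0.122650
Of this, 0.042750 comes from 0.031050 + 0.011700 (the attitude-control fault=true cases).
So P(attitude-control fault | telemetry dropout) = 0.042750/0.122650 ≈ 0.3486.

With the extra evidence:
Numerator (weight on configurations with attitude-control fault): 0.69*0.06 = 0.041400
Normalizer over all consistent configurations: 0.03*0.94 + 0.69*0.06 = 0.069600
Posterior = 0.041400 / 0.069600 ≈ 0.5948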